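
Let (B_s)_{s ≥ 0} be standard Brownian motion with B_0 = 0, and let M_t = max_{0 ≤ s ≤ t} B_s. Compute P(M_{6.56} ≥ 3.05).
P(M_{6.56} ≥ 3.05) = 2·P(B_{6.56} ≥ 3.05) = 2(1 − Φ(3.05/√6.56)) ≈ 0.2337

By the reflection principle for Brownian motion, P(M_t ≥ a) = 2 · P(B_t ≥ a) for a ≥ 0. Since B_t ~ N(0, t), P(B_t ≥ 3.05) = 1 − Φ(3.05/√t) = 1 − Φ(3.05/√6.56) = 1 − Φ(1.1908). So
  P(M_{6.56} ≥ 3.05) = 2(1 − Φ(1.1908)) ≈ 0.2337.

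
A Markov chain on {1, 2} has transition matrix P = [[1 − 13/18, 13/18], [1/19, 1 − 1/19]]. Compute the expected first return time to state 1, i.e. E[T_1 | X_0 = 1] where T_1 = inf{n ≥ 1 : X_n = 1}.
E[T_1 | X_0 = 1] = 1/π_1 = 265/18

For an irreducible recurrent Markov chain with stationary distribution π, E[T_i | X_0 = i] = 1/π_i (Kac's formula). Here π_1 = (1/19)/(13/18 + 1/19) = (1/19)/(265/342) = 18/265, so E[T_1 | X_0 = 1] = 1/π_1 = (13/18 + 1/19)/(1/19) = (265/342)/(1/19) = 265/18.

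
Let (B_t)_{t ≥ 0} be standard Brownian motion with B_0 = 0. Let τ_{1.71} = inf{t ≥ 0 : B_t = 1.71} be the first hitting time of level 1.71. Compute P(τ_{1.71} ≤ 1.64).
P(τ_{1.71} ≤ 1.64) = 2(1 − Φ(1.71/√1.64)) = 2(1 − Φ(1.3353)) ≈ 0.1818

By the reflection principle for standard BM, P(τ_b ≤ t) = 2 · P(B_t ≥ b). Since B_t ~ N(0, t), P(B_t ≥ 1.71) = 1 − Φ(1.71/√t) = 1 − Φ(1.71/√1.64) = 1 − Φ(1.3353) ≈ 0.09089. Doubling: P(τ_{1.71} ≤ 1.64) ≈ 2 · 0.09089 = 0.18178 ≈ 0.1818.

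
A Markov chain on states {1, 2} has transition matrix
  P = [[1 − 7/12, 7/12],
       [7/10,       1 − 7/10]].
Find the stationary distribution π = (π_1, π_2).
π_1 = 6/11, π_2 = 5/11

Solve πP = π with π_1 + π_2 = 1. From πP = π: π_1 · (1 − 7/12) + π_2 · 7/10 = π_1 ⇒ π_2 · 7/10 = π_1 · 7/12 ⇒ π_2/π_1 = (7/12)/(7/10) = 5/6. Together with π_1 + π_2 = 1:
  π_1 = (7/10)/(7/12 + 7/10) = (7/10)/(77/60) = 6/11,
  π_2 = (7/12)/(7/12 + 7/10) = (7/12)/(77/60) = 5/11.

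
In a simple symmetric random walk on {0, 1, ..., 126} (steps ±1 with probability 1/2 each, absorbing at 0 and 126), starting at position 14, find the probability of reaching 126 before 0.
P(hit 126 before 0) = 14/126 = 1/9

Let u_k = P(hit 126 before 0 | start at k). Then u_0 = 0, u_126 = 1, and u_k = u_{k-1}/2 + u_{k+1}/2 for 1 ≤ k ≤ 125. This harmonic recurrence is solved by u_k = k/126, giving u_14 = 14/126 = 1/9.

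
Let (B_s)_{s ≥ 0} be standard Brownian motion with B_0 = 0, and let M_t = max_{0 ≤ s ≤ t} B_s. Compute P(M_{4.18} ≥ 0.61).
P(M_{4.18} ≥ 0.61) = 2·P(B_{4.18} ≥ 0.61) = 2(1 − Φ(0.61/√4.18)) ≈ 0.7654

By the reflection principle for Brownian motion, P(M_t ≥ a) = 2 · P(B_t ≥ a) for a ≥ 0. Since B_t ~ N(0, t), P(B_t ≥ 0.61) = 1 − Φ(0.61/√t) = 1 − Φ(0.61/√4.18) = 1 − Φ(0.2984). So
  P(M_{4.18} ≥ 0.61) = 2(1 − Φ(0.2984)) ≈ 0.7654.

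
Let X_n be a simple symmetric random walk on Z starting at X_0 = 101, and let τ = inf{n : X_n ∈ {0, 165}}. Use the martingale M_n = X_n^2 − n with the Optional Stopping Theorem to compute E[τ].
E[τ] = 6464

M_n = X_n^2 − n is a martingale (since E[X_{n+1}^2 | F_n] = X_n^2 + 1). By OST (τ has finite mean in a bounded region), E[M_τ] = E[M_0] = X_0^2 − 0 = 101^2 = 10201. Also E[M_τ] = E[X_τ^2] − E[τ]. The walk exits at 0 or 165, with P(hit 165 first) = 101/165, so E[X_τ^2] = 165^2 · 101/165 + 0 = 16665. Thus E[τ] = E[X_τ^2] − E[M_τ] = 16665 − 10201 = 6464 = 101(165 − 101) = 6464.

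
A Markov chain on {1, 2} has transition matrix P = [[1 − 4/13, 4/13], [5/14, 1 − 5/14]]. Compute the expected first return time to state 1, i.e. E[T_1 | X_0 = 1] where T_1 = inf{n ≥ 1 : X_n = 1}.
E[T_1 | X_0 = 1] = 1/π_1 = 121/65

For an irreducible recurrent Markov chain with stationary distribution π, E[T_i | X_0 = i] = 1/π_i (Kac's formula). Here π_1 = (5/14)/(4/13 + 5/14) = (5/14)/(121/182) = 65/121, so E[T_1 | X_0 = 1] = 1/π_1 = (4/13 + 5/14)/(5/14) = (121/182)/(5/14) = 121/65.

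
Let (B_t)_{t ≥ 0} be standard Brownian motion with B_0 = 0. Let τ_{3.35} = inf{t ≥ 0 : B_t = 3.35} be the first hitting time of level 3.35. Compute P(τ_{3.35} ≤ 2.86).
P(τ_{3.35} ≤ 2.86) = 2(1 − Φ(3.35/√2.86)) = 2(1 − Φ(1.9809)) ≈ 0.0476

By the reflection principle for standard BM, P(τ_b ≤ t) = 2 · P(B_t ≥ b). Since B_t ~ N(0, t), P(B_t ≥ 3.35) = 1 − Φ(3.35/√t) = 1 − Φ(3.35/√2.86) = 1 − Φ(1.9809) ≈ 0.02380. Doubling: P(τ_{3.35} ≤ 2.86) ≈ 2 · 0.02380 = 0.04760 ≈ 0.0476.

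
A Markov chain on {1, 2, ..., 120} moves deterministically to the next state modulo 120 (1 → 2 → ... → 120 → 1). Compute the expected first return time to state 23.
E[T_23 | X_0 = 23] = 120

The chain cycles deterministically, so starting at state 23 it returns in exactly 120 steps. Equivalently, the stationary distribution is uniform π_j = 1/120 for every state j, so by Kac's formula E[T_23] = 1/π_23 = 120.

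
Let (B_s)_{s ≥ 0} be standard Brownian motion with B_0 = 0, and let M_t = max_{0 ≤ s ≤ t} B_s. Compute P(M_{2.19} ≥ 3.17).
P(M_{2.19} ≥ 3.17) = 2·P(B_{2.19} ≥ 3.17) = 2(1 − Φ(3.17/√2.19)) ≈ 0.0322

By the reflection principle for Brownian motion, P(M_t ≥ a) = 2 · P(B_t ≥ a) for a ≥ 0. Since B_t ~ N(0, t), P(B_t ≥ 3.17) = 1 − Φ(3.17/√t) = 1 − Φ(3.17/√2.19) = 1 − Φ(2.1421). So
  P(M_{2.19} ≥ 3.17) = 2(1 − Φ(2.1421)) ≈ 0.0322.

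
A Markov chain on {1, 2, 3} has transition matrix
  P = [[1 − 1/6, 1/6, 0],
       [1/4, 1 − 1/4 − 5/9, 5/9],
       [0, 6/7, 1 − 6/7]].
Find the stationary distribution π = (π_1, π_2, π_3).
π = (81/170, 27/85, 7/34)

This is a birth-death chain on three states, which satisfies detailed balance: π_1 · P_{12} = π_2 · P_{21} and π_2 · P_{23} = π_3 · P_{32}.
From π_1 · 1/6 = π_2 · 1/4: π_2/π_1 = (1/6)/(1/4) = 2/3.
From π_2 · 5/9 = π_3 · 6/7: π_3/π_2 = (5/9)/(6/7) = 35/54.
Take π_1 proportional to 1; then unnormalized π = (1, 2/3, 35/81). Normalize by dividing by the sum 170/81:
  π = (81/170, 27/85, 7/34).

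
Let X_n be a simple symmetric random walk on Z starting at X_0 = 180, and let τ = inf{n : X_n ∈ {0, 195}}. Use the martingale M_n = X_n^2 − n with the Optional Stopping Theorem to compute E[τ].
E[τ] = 2700

M_n = X_n^2 − n is a martingale (since E[X_{n+1}^2 | F_n] = X_n^2 + 1). By OST (τ has finite mean in a bounded region), E[M_τ] = E[M_0] = X_0^2 − 0 = 180^2 = 32400. Also E[M_τ] = E[X_τ^2] − E[τ]. The walk exits at 0 or 195, with P(hit 195 first) = 180/195, so E[X_τ^2] = 195^2 · 180/195 + 0 = 35100. Thus E[τ] = E[X_τ^2] − E[M_τ] = 35100 − 32400 = 2700 = 180(195 − 180) = 2700.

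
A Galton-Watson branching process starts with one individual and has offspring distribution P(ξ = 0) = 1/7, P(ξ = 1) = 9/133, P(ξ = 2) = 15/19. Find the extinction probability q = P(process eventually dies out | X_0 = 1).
q = 19/105

The pgf is f(s) = 1/7 + 9/133·s + 15/19·s². The extinction probability q is the smallest fixed point of f in [0, 1]. Setting s = f(s):
  15/19·s² + (9/133 − 1)·s + 1/7 = 0
  15/19·s² − (1/7 + 15/19)·s + 1/7 = 0
which factors as (s − 1)·(15/19·s − 1/7) = 0, giving roots s = 1 and s = (1/7)/(15/19) = 19/105.
Mean offspring μ = 9/133 + 2·15/19 = 219/133 > 1 (supercritical), so q < 1. The extinction probability is the smaller root: q = (1/7)/(15/19) = 19/105.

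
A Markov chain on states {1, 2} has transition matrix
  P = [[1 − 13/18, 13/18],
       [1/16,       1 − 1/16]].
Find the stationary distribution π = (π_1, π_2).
π_1 = 9/113, π_2 = 104/113

Solve πP = π with π_1 + π_2 = 1. From πP = π: π_1 · (1 − 13/18) + π_2 · 1/16 = π_1 ⇒ π_2 · 1/16 = π_1 · 13/18 ⇒ π_2/π_1 = (13/18)/(1/16) = 104/9. Together with π_1 + π_2 = 1:
  π_1 = (1/16)/(13/18 + 1/16) = (1/16)/(113/144) = 9/113,
  π_2 = (13/18)/(13/18 + 1/16) = (13/18)/(113/144) = 104/113.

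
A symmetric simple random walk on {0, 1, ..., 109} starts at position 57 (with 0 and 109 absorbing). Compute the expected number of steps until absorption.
E[τ | X_0 = 57] = 2964

Let v_k = E[τ | X_0 = k]. Boundary: v_0 = v_109 = 0. Recurrence: v_k = 1 + (v_{k-1} + v_{k+1})/2 for 1 ≤ k ≤ 108. The particular solution to v_k − (v_{k-1} + v_{k+1})/2 = 1 is v_k = −k^2. Adding homogeneous solution A + B k and matching boundaries gives v_k = k (109 − k). Substituting k = 57: v_57 = 57 · 52 = 2964.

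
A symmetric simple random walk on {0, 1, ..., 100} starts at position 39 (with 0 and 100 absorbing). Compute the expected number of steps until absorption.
E[τ | X_0 = 39] = 2379

Let v_k = E[τ | X_0 = k]. Boundary: v_0 = v_100 = 0. Recurrence: v_k = 1 + (v_{k-1} + v_{k+1})/2 for 1 ≤ k ≤ 99. The particular solution to v_k − (v_{k-1} + v_{k+1})/2 = 1 is v_k = −k^2. Adding homogeneous solution A + B k and matching boundaries gives v_k = k (100 − k). Substituting k = 39: v_39 = 39 · 61 = 2379.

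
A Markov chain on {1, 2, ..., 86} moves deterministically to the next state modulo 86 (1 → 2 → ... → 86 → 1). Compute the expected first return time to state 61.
E[T_61 | X_0 = 61] = 86

The chain cycles deterministically, so starting at state 61 it returns in exactly 86 steps. Equivalently, the stationary distribution is uniform π_j = 1/86 for every state j, so by Kac's formula E[T_61] = 1/π_61 = 86.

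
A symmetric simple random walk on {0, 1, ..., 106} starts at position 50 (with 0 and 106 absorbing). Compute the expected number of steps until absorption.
E[τ | X_0 = 50] = 2800

Let v_k = E[τ | X_0 = k]. Boundary: v_0 = v_106 = 0. Recurrence: v_k = 1 + (v_{k-1} + v_{k+1})/2 for 1 ≤ k ≤ 105. The particular solution to v_k − (v_{k-1} + v_{k+1})/2 = 1 is v_k = −k^2. Adding homogeneous solution A + B k and matching boundaries gives v_k = k (106 − k). Substituting k = 50: v_50 = 50 · 56 = 2800.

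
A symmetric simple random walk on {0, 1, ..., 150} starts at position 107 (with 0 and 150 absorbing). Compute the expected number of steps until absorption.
E[τ | X_0 = 107] = 4601

Let v_k = E[τ | X_0 = k]. Boundary: v_0 = v_150 = 0. Recurrence: v_k = 1 + (v_{k-1} + v_{k+1})/2 for 1 ≤ k ≤ 149. The particular solution to v_k − (v_{k-1} + v_{k+1})/2 = 1 is v_k = −k^2. Adding homogeneous solution A + B k and matching boundaries gives v_k = k (150 − k). Substituting k = 107: v_107 = 107 · 43 = 4601.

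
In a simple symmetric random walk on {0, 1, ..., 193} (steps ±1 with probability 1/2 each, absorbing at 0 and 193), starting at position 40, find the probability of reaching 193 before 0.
P(hit 193 before 0) = 40/193

Let u_k = P(hit 193 before 0 | start at k). Then u_0 = 0, u_193 = 1, and u_k = u_{k-1}/2 + u_{k+1}/2 for 1 ≤ k ≤ 192. This harmonic recurrence is solved by u_k = k/193, giving u_40 = 40/193.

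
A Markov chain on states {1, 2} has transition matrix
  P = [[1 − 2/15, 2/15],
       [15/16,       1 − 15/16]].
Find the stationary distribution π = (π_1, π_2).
π_1 = 225/257, π_2 = 32/257

Solve πP = π with π_1 + π_2 = 1. From πP = π: π_1 · (1 − 2/15) + π_2 · 15/16 = π_1 ⇒ π_2 · 15/16 = π_1 · 2/15 ⇒ π_2/π_1 = (2/15)/(15/16) = 32/225. Together with π_1 + π_2 = 1:
  π_1 = (15/16)/(2/15 + 15/16) = (15/16)/(257/240) = 225/257,
  π_2 = (2/15)/(2/15 + 15/16) = (2/15)/(257/240) = 32/257.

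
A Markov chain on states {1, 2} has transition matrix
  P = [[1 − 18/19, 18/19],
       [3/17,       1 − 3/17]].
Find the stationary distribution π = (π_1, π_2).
π_1 = 19/121, π_2 = 102/121

Solve πP = π with π_1 + π_2 = 1. From πP = π: π_1 · (1 − 18/19) + π_2 · 3/17 = π_1 ⇒ π_2 · 3/17 = π_1 · 18/19 ⇒ π_2/π_1 = (18/19)/(3/17) = 102/19. Together with π_1 + π_2 = 1:
  π_1 = (3/17)/(18/19 + 3/17) = (3/17)/(363/323) = 19/121,
  π_2 = (18/19)/(18/19 + 3/17) = (18/19)/(363/323) = 102/121.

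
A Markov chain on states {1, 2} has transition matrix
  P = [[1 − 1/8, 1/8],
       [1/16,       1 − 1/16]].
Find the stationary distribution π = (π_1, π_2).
π_1 = 1/3, π_2 = 2/3

Solve πP = π with π_1 + π_2 = 1. From πP = π: π_1 · (1 − 1/8) + π_2 · 1/16 = π_1 ⇒ π_2 · 1/16 = π_1 · 1/8 ⇒ π_2/π_1 = (1/8)/(1/16) = 2. Together with π_1 + π_2 = 1:
  π_1 = (1/16)/(1/8 + 1/16) = (1/16)/(3/16) = 1/3,
  π_2 = (1/8)/(1/8 + 1/16) = (1/8)/(3/16) = 2/3.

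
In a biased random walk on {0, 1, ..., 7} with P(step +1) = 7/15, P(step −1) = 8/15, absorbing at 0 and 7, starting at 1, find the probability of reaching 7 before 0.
P(hit 7 before 0) = (1 − (8/7)^1) / (1 − (8/7)^7) = 117649/1273609

Let u_k denote P(reach 7 before 0 | start at k). Boundary: u_0 = 0, u_7 = 1. Recurrence: u_k = 7/15·u_{k+1} + 8/15·u_{k-1} for 1 ≤ k ≤ 6. Try u_k = A + B·r^k with r = q/p = (8/15)/(7/15) = 8/7. Substitution satisfies the recurrence; boundary conditions give:
  u_k = (1 − r^k) / (1 − r^N) = (1 − (8/7)^1) / (1 − (8/7)^7) = 117649/1273609.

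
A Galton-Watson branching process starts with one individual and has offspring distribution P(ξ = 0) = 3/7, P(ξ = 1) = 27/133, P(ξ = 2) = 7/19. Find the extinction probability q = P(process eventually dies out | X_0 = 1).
q = 1

Mean offspring μ = 0·3/7 + 1·27/133 + 2·7/19 = 125/133 ≤ 1. For μ ≤ 1 with offspring not concentrated at 1, the Galton-Watson process goes extinct almost surely, so q = 1.
(Algebraic check: The pgf is f(s) = 3/7 + 27/133·s + 7/19·s². The extinction probability q is the smallest fixed point of f in [0, 1]. Setting s = f(s):
  7/19·s² + (27/133 − 1)·s + 3/7 = 0
  7/19·s² − (3/7 + 7/19)·s + 3/7 = 0
which factors as (s − 1)·(7/19·s − 3/7) = 0, giving roots s = 1 and s = (3/7)/(7/19) = 57/49. Since 57/49 ≥ 1, the smallest root in [0, 1] is s = 1.)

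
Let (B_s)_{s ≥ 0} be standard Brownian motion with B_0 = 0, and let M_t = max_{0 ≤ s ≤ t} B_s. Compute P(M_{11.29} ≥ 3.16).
P(M_{11.29} ≥ 3.16) = 2·P(B_{11.29} ≥ 3.16) = 2(1 − Φ(3.16/√11.29)) ≈ 0.3470

By the reflection principle for Brownian motion, P(M_t ≥ a) = 2 · P(B_t ≥ a) for a ≥ 0. Since B_t ~ N(0, t), P(B_t ≥ 3.16) = 1 − Φ(3.16/√t) = 1 − Φ(3.16/√11.29) = 1 − Φ(0.9405). So
  P(M_{11.29} ≥ 3.16) = 2(1 − Φ(0.9405)) ≈ 0.3470.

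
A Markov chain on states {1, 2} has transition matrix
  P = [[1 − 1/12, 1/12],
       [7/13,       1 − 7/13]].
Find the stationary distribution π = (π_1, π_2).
π_1 = 84/97, π_2 = 13/97

Solve πP = π with π_1 + π_2 = 1. From πP = π: π_1 · (1 − 1/12) + π_2 · 7/13 = π_1 ⇒ π_2 · 7/13 = π_1 · 1/12 ⇒ π_2/π_1 = (1/12)/(7/13) = 13/84. Together with π_1 + π_2 = 1:
  π_1 = (7/13)/(1/12 + 7/13) = (7/13)/(97/156) = 84/97,
  π_2 = (1/12)/(1/12 + 7/13) = (1/12)/(97/156) = 13/97.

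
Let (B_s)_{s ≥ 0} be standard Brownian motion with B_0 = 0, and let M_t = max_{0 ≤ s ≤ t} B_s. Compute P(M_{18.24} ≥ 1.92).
P(M_{18.24} ≥ 1.92) = 2·P(B_{18.24} ≥ 1.92) = 2(1 − Φ(1.92/√18.24)) ≈ 0.6530

By the reflection principle for Brownian motion, P(M_t ≥ a) = 2 · P(B_t ≥ a) for a ≥ 0. Since B_t ~ N(0, t), P(B_t ≥ 1.92) = 1 − Φ(1.92/√t) = 1 − Φ(1.92/√18.24) = 1 − Φ(0.4496). So
  P(M_{18.24} ≥ 1.92) = 2(1 − Φ(0.4496)) ≈ 0.6530.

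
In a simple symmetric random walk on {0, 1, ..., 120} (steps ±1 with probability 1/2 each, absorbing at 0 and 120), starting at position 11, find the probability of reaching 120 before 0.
P(hit 120 before 0) = 11/120

Let u_k = P(hit 120 before 0 | start at k). Then u_0 = 0, u_120 = 1, and u_k = u_{k-1}/2 + u_{k+1}/2 for 1 ≤ k ≤ 119. This harmonic recurrence is solved by u_k = k/120, giving u_11 = 11/120.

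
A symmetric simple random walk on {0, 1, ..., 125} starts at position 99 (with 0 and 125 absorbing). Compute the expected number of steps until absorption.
E[τ | X_0 = 99] = 2574

Let v_k = E[τ | X_0 = k]. Boundary: v_0 = v_125 = 0. Recurrence: v_k = 1 + (v_{k-1} + v_{k+1})/2 for 1 ≤ k ≤ 124. The particular solution to v_k − (v_{k-1} + v_{k+1})/2 = 1 is v_k = −k^2. Adding homogeneous solution A + B k and matching boundaries gives v_k = k (125 − k). Substituting k = 99: v_99 = 99 · 26 = 2574.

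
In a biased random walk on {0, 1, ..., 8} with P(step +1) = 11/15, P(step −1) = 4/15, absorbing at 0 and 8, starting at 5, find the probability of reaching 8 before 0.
P(hit 8 before 0) = (1 − (4/11)^5) / (1 − (4/11)^8) = 30427991/30613335

Let u_k denote P(reach 8 before 0 | start at k). Boundary: u_0 = 0, u_8 = 1. Recurrence: u_k = 11/15·u_{k+1} + 4/15·u_{k-1} for 1 ≤ k ≤ 7. Try u_k = A + B·r^k with r = q/p = (4/15)/(11/15) = 4/11. Substitution satisfies the recurrence; boundary conditions give:
  u_k = (1 − r^k) / (1 − r^N) = (1 − (4/11)^5) / (1 − (4/11)^8) = 30427991/30613335.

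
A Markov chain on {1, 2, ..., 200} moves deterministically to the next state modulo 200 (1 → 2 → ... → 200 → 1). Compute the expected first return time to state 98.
E[T_98 | X_0 = 98] = 200

The chain cycles deterministically, so starting at state 98 it returns in exactly 200 steps. Equivalently, the stationary distribution is uniform π_j = 1/200 for every state j, so by Kac's formula E[T_98] = 1/π_98 = 200.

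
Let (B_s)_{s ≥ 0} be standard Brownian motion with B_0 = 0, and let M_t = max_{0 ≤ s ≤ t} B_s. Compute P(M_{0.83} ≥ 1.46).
P(M_{0.83} ≥ 1.46) = 2·P(B_{0.83} ≥ 1.46) = 2(1 − Φ(1.46/√0.83)) ≈ 0.1090

By the reflection principle for Brownian motion, P(M_t ≥ a) = 2 · P(B_t ≥ a) for a ≥ 0. Since B_t ~ N(0, t), P(B_t ≥ 1.46) = 1 − Φ(1.46/√t) = 1 − Φ(1.46/√0.83) = 1 − Φ(1.6026). So
  P(M_{0.83} ≥ 1.46) = 2(1 − Φ(1.6026)) ≈ 0.1090.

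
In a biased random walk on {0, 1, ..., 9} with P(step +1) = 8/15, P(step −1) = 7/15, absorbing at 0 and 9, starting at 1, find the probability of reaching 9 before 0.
P(hit 9 before 0) = (1 − (7/8)^1) / (1 − (7/8)^9) = 16777216/93864121

Let u_k denote P(reach 9 before 0 | start at k). Boundary: u_0 = 0, u_9 = 1. Recurrence: u_k = 8/15·u_{k+1} + 7/15·u_{k-1} for 1 ≤ k ≤ 8. Try u_k = A + B·r^k with r = q/p = (7/15)/(8/15) = 7/8. Substitution satisfies the recurrence; boundary conditions give:
  u_k = (1 − r^k) / (1 − r^N) = (1 − (7/8)^1) / (1 − (7/8)^9) = 16777216/93864121.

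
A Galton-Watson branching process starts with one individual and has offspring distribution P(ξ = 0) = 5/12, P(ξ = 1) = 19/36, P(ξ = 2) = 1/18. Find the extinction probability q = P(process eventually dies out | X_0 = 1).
q = 1

Mean offspring μ = 0·5/12 + 1·19/36 + 2·1/18 = 23/36 ≤ 1. For μ ≤ 1 with offspring not concentrated at 1, the Galton-Watson process goes extinct almost surely, so q = 1.
(Algebraic check: The pgf is f(s) = 5/12 + 19/36·s + 1/18·s². The extinction probability q is the smallest fixed point of f in [0, 1]. Setting s = f(s):
  1/18·s² + (19/36 − 1)·s + 5/12 = 0
  1/18·s² − (5/12 + 1/18)·s + 5/12 = 0
which factors as (s − 1)·(1/18·s − 5/12) = 0, giving roots s = 1 and s = (5/12)/(1/18) = 15/2. Since 15/2 ≥ 1, the smallest root in [0, 1] is s = 1.)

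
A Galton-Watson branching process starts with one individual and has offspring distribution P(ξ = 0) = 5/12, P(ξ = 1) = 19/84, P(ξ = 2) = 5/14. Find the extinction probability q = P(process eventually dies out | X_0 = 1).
q = 1

Mean offspring μ = 0·5/12 + 1·19/84 + 2·5/14 = 79/84 ≤ 1. For μ ≤ 1 with offspring not concentrated at 1, the Galton-Watson process goes extinct almost surely, so q = 1.
(Algebraic check: The pgf is f(s) = 5/12 + 19/84·s + 5/14·s². The extinction probability q is the smallest fixed point of f in [0, 1]. Setting s = f(s):
  5/14·s² + (19/84 − 1)·s + 5/12 = 0
  5/14·s² − (5/12 + 5/14)·s + 5/12 = 0
which factors as (s − 1)·(5/14·s − 5/12) = 0, giving roots s = 1 and s = (5/12)/(5/14) = 7/6. Since 7/6 ≥ 1, the smallest root in [0, 1] is s = 1.)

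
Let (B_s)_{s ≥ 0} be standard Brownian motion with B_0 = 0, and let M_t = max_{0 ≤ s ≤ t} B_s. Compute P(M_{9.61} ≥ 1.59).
P(M_{9.61} ≥ 1.59) = 2·P(B_{9.61} ≥ 1.59) = 2(1 − Φ(1.59/√9.61)) ≈ 0.6080

By the reflection principle for Brownian motion, P(M_t ≥ a) = 2 · P(B_t ≥ a) for a ≥ 0. Since B_t ~ N(0, t), P(B_t ≥ 1.59) = 1 − Φ(1.59/√t) = 1 − Φ(1.59/√9.61) = 1 − Φ(0.5129). So
  P(M_{9.61} ≥ 1.59) = 2(1 − Φ(0.5129)) ≈ 0.6080.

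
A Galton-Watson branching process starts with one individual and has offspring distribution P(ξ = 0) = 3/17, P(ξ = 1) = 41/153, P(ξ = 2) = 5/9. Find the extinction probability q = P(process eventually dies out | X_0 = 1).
q = 27/85

The pgf is f(s) = 3/17 + 41/153·s + 5/9·s². The extinction probability q is the smallest fixed point of f in [0, 1]. Setting s = f(s):
  5/9·s² + (41/153 − 1)·s + 3/17 = 0
  5/9·s² − (3/17 + 5/9)·s + 3/17 = 0
which factors as (s − 1)·(5/9·s − 3/17) = 0, giving roots s = 1 and s = (3/17)/(5/9) = 27/85.
Mean offspring μ = 41/153 + 2·5/9 = 211/153 > 1 (supercritical), so q < 1. The extinction probability is the smaller root: q = (3/17)/(5/9) = 27/85.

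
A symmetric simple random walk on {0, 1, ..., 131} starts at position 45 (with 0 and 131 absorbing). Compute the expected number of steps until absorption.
E[τ | X_0 = 45] = 3870

Let v_k = E[τ | X_0 = k]. Boundary: v_0 = v_131 = 0. Recurrence: v_k = 1 + (v_{k-1} + v_{k+1})/2 for 1 ≤ k ≤ 130. The particular solution to v_k − (v_{k-1} + v_{k+1})/2 = 1 is v_k = −k^2. Adding homogeneous solution A + B k and matching boundaries gives v_k = k (131 − k). Substituting k = 45: v_45 = 45 · 86 = 3870.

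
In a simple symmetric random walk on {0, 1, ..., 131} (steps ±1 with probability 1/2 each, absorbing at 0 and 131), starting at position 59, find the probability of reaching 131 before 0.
P(hit 131 before 0) = 59/131

Let u_k = P(hit 131 before 0 | start at k). Then u_0 = 0, u_131 = 1, and u_k = u_{k-1}/2 + u_{k+1}/2 for 1 ≤ k ≤ 130. This harmonic recurrence is solved by u_k = k/131, giving u_59 = 59/131.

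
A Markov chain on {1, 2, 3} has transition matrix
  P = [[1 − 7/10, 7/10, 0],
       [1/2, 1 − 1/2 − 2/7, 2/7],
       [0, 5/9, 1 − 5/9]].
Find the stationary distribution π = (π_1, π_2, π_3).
π = (25/78, 35/78, 3/13)

This is a birth-death chain on three states, which satisfies detailed balance: π_1 · P_{12} = π_2 · P_{21} and π_2 · P_{23} = π_3 · P_{32}.
From π_1 · 7/10 = π_2 · 1/2: π_2/π_1 = (7/10)/(1/2) = 7/5.
From π_2 · 2/7 = π_3 · 5/9: π_3/π_2 = (2/7)/(5/9) = 18/35.
Take π_1 proportional to 1; then unnormalized π = (1, 7/5, 18/25). Normalize by dividing by the sum 78/25:
  π = (25/78, 35/78, 3/13).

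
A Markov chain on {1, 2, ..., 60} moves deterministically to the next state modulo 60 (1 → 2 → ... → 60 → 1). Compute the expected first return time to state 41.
E[T_41 | X_0 = 41] = 60

The chain cycles deterministically, so starting at state 41 it returns in exactly 60 steps. Equivalently, the stationary distribution is uniform π_j = 1/60 for every state j, so by Kac's formula E[T_41] = 1/π_41 = 60.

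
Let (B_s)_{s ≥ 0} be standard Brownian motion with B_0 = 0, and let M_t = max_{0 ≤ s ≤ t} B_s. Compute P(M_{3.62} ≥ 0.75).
P(M_{3.62} ≥ 0.75) = 2·P(B_{3.62} ≥ 0.75) = 2(1 − Φ(0.75/√3.62)) ≈ 0.6934

By the reflection principle for Brownian motion, P(M_t ≥ a) = 2 · P(B_t ≥ a) for a ≥ 0. Since B_t ~ N(0, t), P(B_t ≥ 0.75) = 1 − Φ(0.75/√t) = 1 − Φ(0.75/√3.62) = 1 − Φ(0.3942). So
  P(M_{3.62} ≥ 0.75) = 2(1 − Φ(0.3942)) ≈ 0.6934.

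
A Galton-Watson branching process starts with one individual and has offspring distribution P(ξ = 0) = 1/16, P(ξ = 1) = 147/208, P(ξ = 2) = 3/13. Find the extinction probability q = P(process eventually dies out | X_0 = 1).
q = 13/48

The pgf is f(s) = 1/16 + 147/208·s + 3/13·s². The extinction probability q is the smallest fixed point of f in [0, 1]. Setting s = f(s):
  3/13·s² + (147/208 − 1)·s + 1/16 = 0
  3/13·s² − (1/16 + 3/13)·s + 1/16 = 0
which factors as (s − 1)·(3/13·s − 1/16) = 0, giving roots s = 1 and s = (1/16)/(3/13) = 13/48.
Mean offspring μ = 147/208 + 2·3/13 = 243/208 > 1 (supercritical), so q < 1. The extinction probability is the smaller root: q = (1/16)/(3/13) = 13/48.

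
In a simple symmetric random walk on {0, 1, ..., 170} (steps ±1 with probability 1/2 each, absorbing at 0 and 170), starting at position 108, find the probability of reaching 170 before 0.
P(hit 170 before 0) = 108/170 = 54/85

Let u_k = P(hit 170 before 0 | start at k). Then u_0 = 0, u_170 = 1, and u_k = u_{k-1}/2 + u_{k+1}/2 for 1 ≤ k ≤ 169. This harmonic recurrence is solved by u_k = k/170, giving u_108 = 108/170 = 54/85.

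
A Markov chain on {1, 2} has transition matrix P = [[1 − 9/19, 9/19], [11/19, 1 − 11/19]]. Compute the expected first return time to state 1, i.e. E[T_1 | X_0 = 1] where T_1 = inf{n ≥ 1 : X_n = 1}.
E[T_1 | X_0 = 1] = 1/π_1 = 20/11

For an irreducible recurrent Markov chain with stationary distribution π, E[T_i | X_0 = i] = 1/π_i (Kac's formula). Here π_1 = (11/19)/(9/19 + 11/19) = (11/19)/(20/19) = 11/20, so E[T_1 | X_0 = 1] = 1/π_1 = (9/19 + 11/19)/(11/19) = (20/19)/(11/19) = 20/11.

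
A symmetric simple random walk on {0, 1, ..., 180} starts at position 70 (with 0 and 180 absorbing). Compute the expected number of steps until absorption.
E[τ | X_0 = 70] = 7700

Let v_k = E[τ | X_0 = k]. Boundary: v_0 = v_180 = 0. Recurrence: v_k = 1 + (v_{k-1} + v_{k+1})/2 for 1 ≤ k ≤ 179. The particular solution to v_k − (v_{k-1} + v_{k+1})/2 = 1 is v_k = −k^2. Adding homogeneous solution A + B k and matching boundaries gives v_k = k (180 − k). Substituting k = 70: v_70 = 70 · 110 = 7700.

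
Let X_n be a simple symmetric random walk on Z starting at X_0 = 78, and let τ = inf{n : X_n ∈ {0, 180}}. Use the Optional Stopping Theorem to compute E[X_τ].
E[X_τ] = 78

X_n is a martingale and τ is a bounded-mean stopping time (indeed τ is finite a.s. with bounded expectation since the walk is in a bounded region). By the OST, E[X_τ] = E[X_0] = 78. Equivalently: E[X_τ] = 180 · P(hit 180 first) + 0 · P(hit 0 first) = 180 · (78/180) = 78.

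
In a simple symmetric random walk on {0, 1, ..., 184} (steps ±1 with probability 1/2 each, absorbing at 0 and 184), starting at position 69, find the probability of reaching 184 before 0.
P(hit 184 before 0) = 69/184 = 3/8

Let u_k = P(hit 184 before 0 | start at k). Then u_0 = 0, u_184 = 1, and u_k = u_{k-1}/2 + u_{k+1}/2 for 1 ≤ k ≤ 183. This harmonic recurrence is solved by u_k = k/184, giving u_69 = 69/184 = 3/8.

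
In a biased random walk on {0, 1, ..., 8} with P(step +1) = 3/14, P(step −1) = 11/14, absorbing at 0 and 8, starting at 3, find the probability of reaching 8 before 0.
P(hit 8 before 0) = (1 − (11/3)^3) / (1 − (11/3)^8) = 39609/26794040

Let u_k denote P(reach 8 before 0 | start at k). Boundary: u_0 = 0, u_8 = 1. Recurrence: u_k = 3/14·u_{k+1} + 11/14·u_{k-1} for 1 ≤ k ≤ 7. Try u_k = A + B·r^k with r = q/p = (11/14)/(3/14) = 11/3. Substitution satisfies the recurrence; boundary conditions give:
  u_k = (1 − r^k) / (1 − r^N) = (1 − (11/3)^3) / (1 − (11/3)^8) = 39609/26794040.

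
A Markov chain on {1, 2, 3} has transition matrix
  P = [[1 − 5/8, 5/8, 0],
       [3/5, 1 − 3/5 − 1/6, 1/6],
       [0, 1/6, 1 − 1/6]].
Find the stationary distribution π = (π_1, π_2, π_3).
π = (12/37, 25/74, 25/74)

This is a birth-death chain on three states, which satisfies detailed balance: π_1 · P_{12} = π_2 · P_{21} and π_2 · P_{23} = π_3 · P_{32}.
From π_1 · 5/8 = π_2 · 3/5: π_2/π_1 = (5/8)/(3/5) = 25/24.
From π_2 · 1/6 = π_3 · 1/6: π_3/π_2 = (1/6)/(1/6) = 1.
Take π_1 proportional to 1; then unnormalized π = (1, 25/24, 25/24). Normalize by dividing by the sum 37/12:
  π = (12/37, 25/74, 25/74).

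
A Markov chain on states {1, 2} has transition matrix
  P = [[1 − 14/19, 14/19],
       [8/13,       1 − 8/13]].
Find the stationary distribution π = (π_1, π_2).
π_1 = 76/167, π_2 = 91/167

Solve πP = π with π_1 + π_2 = 1. From πP = π: π_1 · (1 − 14/19) + π_2 · 8/13 = π_1 ⇒ π_2 · 8/13 = π_1 · 14/19 ⇒ π_2/π_1 = (14/19)/(8/13) = 91/76. Together with π_1 + π_2 = 1:
  π_1 = (8/13)/(14/19 + 8/13) = (8/13)/(334/247) = 76/167,
  π_2 = (14/19)/(14/19 + 8/13) = (14/19)/(334/247) = 91/167.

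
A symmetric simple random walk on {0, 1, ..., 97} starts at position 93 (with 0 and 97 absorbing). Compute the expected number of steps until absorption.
E[τ | X_0 = 93] = 372

Let v_k = E[τ | X_0 = k]. Boundary: v_0 = v_97 = 0. Recurrence: v_k = 1 + (v_{k-1} + v_{k+1})/2 for 1 ≤ k ≤ 96. The particular solution to v_k − (v_{k-1} + v_{k+1})/2 = 1 is v_k = −k^2. Adding homogeneous solution A + B k and matching boundaries gives v_k = k (97 − k). Substituting k = 93: v_93 = 93 · 4 = 372.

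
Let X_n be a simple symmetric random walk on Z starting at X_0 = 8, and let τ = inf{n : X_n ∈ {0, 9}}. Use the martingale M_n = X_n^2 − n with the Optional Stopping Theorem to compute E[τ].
E[τ] = 8

M_n = X_n^2 − n is a martingale (since E[X_{n+1}^2 | F_n] = X_n^2 + 1). By OST (τ has finite mean in a bounded region), E[M_τ] = E[M_0] = X_0^2 − 0 = 8^2 = 64. Also E[M_τ] = E[X_τ^2] − E[τ]. The walk exits at 0 or 9, with P(hit 9 first) = 8/9, so E[X_τ^2] = 9^2 · 8/9 + 0 = 72. Thus E[τ] = E[X_τ^2] − E[M_τ] = 72 − 64 = 8 = 8(9 − 8) = 8.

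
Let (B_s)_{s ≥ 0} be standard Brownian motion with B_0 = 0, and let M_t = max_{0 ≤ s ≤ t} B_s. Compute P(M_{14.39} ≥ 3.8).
P(M_{14.39} ≥ 3.8) = 2·P(B_{14.39} ≥ 3.8) = 2(1 − Φ(3.8/√14.39)) ≈ 0.3165

By the reflection principle for Brownian motion, P(M_t ≥ a) = 2 · P(B_t ≥ a) for a ≥ 0. Since B_t ~ N(0, t), P(B_t ≥ 3.8) = 1 − Φ(3.8/√t) = 1 − Φ(3.8/√14.39) = 1 − Φ(1.0017). So
  P(M_{14.39} ≥ 3.8) = 2(1 − Φ(1.0017)) ≈ 0.3165.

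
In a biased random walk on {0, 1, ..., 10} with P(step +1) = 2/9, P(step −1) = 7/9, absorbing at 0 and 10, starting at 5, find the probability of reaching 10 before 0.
P(hit 10 before 0) = (1 − (7/2)^5) / (1 − (7/2)^10) = 32/16839

Let u_k denote P(reach 10 before 0 | start at k). Boundary: u_0 = 0, u_10 = 1. Recurrence: u_k = 2/9·u_{k+1} + 7/9·u_{k-1} for 1 ≤ k ≤ 9. Try u_k = A + B·r^k with r = q/p = (7/9)/(2/9) = 7/2. Substitution satisfies the recurrence; boundary conditions give:
  u_k = (1 − r^k) / (1 − r^N) = (1 − (7/2)^5) / (1 − (7/2)^10) = 32/16839.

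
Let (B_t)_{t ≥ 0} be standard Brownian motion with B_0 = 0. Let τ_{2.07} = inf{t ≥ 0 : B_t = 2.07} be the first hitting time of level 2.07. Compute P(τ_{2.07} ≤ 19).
P(τ_{2.07} ≤ 19) = 2(1 − Φ(2.07/√19)) = 2(1 − Φ(0.4749)) ≈ 0.6349

By the reflection principle for standard BM, P(τ_b ≤ t) = 2 · P(B_t ≥ b). Since B_t ~ N(0, t), P(B_t ≥ 2.07) = 1 − Φ(2.07/√t) = 1 − Φ(2.07/√19) = 1 − Φ(0.4749) ≈ 0.31743. Doubling: P(τ_{2.07} ≤ 19) ≈ 2 · 0.31743 = 0.63486 ≈ 0.6349.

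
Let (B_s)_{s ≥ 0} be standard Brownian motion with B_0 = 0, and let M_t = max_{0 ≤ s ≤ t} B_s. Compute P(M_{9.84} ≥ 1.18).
P(M_{9.84} ≥ 1.18) = 2·P(B_{9.84} ≥ 1.18) = 2(1 − Φ(1.18/√9.84)) ≈ 0.7068

By the reflection principle for Brownian motion, P(M_t ≥ a) = 2 · P(B_t ≥ a) for a ≥ 0. Since B_t ~ N(0, t), P(B_t ≥ 1.18) = 1 − Φ(1.18/√t) = 1 − Φ(1.18/√9.84) = 1 − Φ(0.3762). So
  P(M_{9.84} ≥ 1.18) = 2(1 − Φ(0.3762)) ≈ 0.7068.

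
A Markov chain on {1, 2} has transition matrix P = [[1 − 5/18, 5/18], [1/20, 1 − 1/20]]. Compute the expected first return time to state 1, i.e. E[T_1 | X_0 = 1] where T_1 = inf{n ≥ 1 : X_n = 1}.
E[T_1 | X_0 = 1] = 1/π_1 = 59/9

For an irreducible recurrent Markov chain with stationary distribution π, E[T_i | X_0 = i] = 1/π_i (Kac's formula). Here π_1 = (1/20)/(5/18 + 1/20) = (1/20)/(59/180) = 9/59, so E[T_1 | X_0 = 1] = 1/π_1 = (5/18 + 1/20)/(1/20) = (59/180)/(1/20) = 59/9.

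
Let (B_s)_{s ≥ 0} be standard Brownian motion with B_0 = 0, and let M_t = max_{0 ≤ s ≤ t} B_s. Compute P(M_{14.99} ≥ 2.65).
P(M_{14.99} ≥ 2.65) = 2·P(B_{14.99} ≥ 2.65) = 2(1 − Φ(2.65/√14.99)) ≈ 0.4937

By the reflection principle for Brownian motion, P(M_t ≥ a) = 2 · P(B_t ≥ a) for a ≥ 0. Since B_t ~ N(0, t), P(B_t ≥ 2.65) = 1 − Φ(2.65/√t) = 1 − Φ(2.65/√14.99) = 1 − Φ(0.6845). So
  P(M_{14.99} ≥ 2.65) = 2(1 − Φ(0.6845)) ≈ 0.4937.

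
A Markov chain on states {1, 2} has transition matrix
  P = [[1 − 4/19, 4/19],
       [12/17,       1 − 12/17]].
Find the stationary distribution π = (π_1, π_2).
π_1 = 57/74, π_2 = 17/74

Solve πP = π with π_1 + π_2 = 1. From πP = π: π_1 · (1 − 4/19) + π_2 · 12/17 = π_1 ⇒ π_2 · 12/17 = π_1 · 4/19 ⇒ π_2/π_1 = (4/19)/(12/17) = 17/57. Together with π_1 + π_2 = 1:
  π_1 = (12/17)/(4/19 + 12/17) = (12/17)/(296/323) = 57/74,
  π_2 = (4/19)/(4/19 + 12/17) = (4/19)/(296/323) = 17/74.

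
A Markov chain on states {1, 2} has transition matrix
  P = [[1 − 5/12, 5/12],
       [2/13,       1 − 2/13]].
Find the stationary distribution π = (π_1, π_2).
π_1 = 24/89, π_2 = 65/89

Solve πP = π with π_1 + π_2 = 1. From πP = π: π_1 · (1 − 5/12) + π_2 · 2/13 = π_1 ⇒ π_2 · 2/13 = π_1 · 5/12 ⇒ π_2/π_1 = (5/12)/(2/13) = 65/24. Together with π_1 + π_2 = 1:
  π_1 = (2/13)/(5/12 + 2/13) = (2/13)/(89/156) = 24/89,
  π_2 = (5/12)/(5/12 + 2/13) = (5/12)/(89/156) = 65/89.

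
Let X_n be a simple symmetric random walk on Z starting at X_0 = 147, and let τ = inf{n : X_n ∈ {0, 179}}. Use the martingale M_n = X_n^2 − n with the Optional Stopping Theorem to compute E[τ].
E[τ] = 4704

M_n = X_n^2 − n is a martingale (since E[X_{n+1}^2 | F_n] = X_n^2 + 1). By OST (τ has finite mean in a bounded region), E[M_τ] = E[M_0] = X_0^2 − 0 = 147^2 = 21609. Also E[M_τ] = E[X_τ^2] − E[τ]. The walk exits at 0 or 179, with P(hit 179 first) = 147/179, so E[X_τ^2] = 179^2 · 147/179 + 0 = 26313. Thus E[τ] = E[X_τ^2] − E[M_τ] = 26313 − 21609 = 4704 = 147(179 − 147) = 4704.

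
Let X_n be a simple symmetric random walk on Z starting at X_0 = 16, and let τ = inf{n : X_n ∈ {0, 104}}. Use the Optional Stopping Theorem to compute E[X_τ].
E[X_τ] = 16

X_n is a martingale and τ is a bounded-mean stopping time (indeed τ is finite a.s. with bounded expectation since the walk is in a bounded region). By the OST, E[X_τ] = E[X_0] = 16. Equivalently: E[X_τ] = 104 · P(hit 104 first) + 0 · P(hit 0 first) = 104 · (16/104) = 16.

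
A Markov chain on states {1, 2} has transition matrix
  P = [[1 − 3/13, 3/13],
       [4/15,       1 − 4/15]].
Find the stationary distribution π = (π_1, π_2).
π_1 = 52/97, π_2 = 45/97

Solve πP = π with π_1 + π_2 = 1. From πP = π: π_1 · (1 − 3/13) + π_2 · 4/15 = π_1 ⇒ π_2 · 4/15 = π_1 · 3/13 ⇒ π_2/π_1 = (3/13)/(4/15) = 45/52. Together with π_1 + π_2 = 1:
  π_1 = (4/15)/(3/13 + 4/15) = (4/15)/(97/195) = 52/97,
  π_2 = (3/13)/(3/13 + 4/15) = (3/13)/(97/195) = 45/97.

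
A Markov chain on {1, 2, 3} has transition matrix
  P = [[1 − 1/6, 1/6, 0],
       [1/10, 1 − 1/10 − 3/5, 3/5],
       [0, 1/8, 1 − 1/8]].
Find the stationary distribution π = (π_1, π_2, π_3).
π = (3/32, 5/32, 3/4)

This is a birth-death chain on three states, which satisfies detailed balance: π_1 · P_{12} = π_2 · P_{21} and π_2 · P_{23} = π_3 · P_{32}.
From π_1 · 1/6 = π_2 · 1/10: π_2/π_1 = (1/6)/(1/10) = 5/3.
From π_2 · 3/5 = π_3 · 1/8: π_3/π_2 = (3/5)/(1/8) = 24/5.
Take π_1 proportional to 1; then unnormalized π = (1, 5/3, 8). Normalize by dividing by the sum 32/3:
  π = (3/32, 5/32, 3/4).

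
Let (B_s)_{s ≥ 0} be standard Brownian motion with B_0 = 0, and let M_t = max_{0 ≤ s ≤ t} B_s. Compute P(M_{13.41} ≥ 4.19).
P(M_{13.41} ≥ 4.19) = 2·P(B_{13.41} ≥ 4.19) = 2(1 − Φ(4.19/√13.41)) ≈ 0.2525

By the reflection principle for Brownian motion, P(M_t ≥ a) = 2 · P(B_t ≥ a) for a ≥ 0. Since B_t ~ N(0, t), P(B_t ≥ 4.19) = 1 − Φ(4.19/√t) = 1 − Φ(4.19/√13.41) = 1 − Φ(1.1442). So
  P(M_{13.41} ≥ 4.19) = 2(1 − Φ(1.1442)) ≈ 0.2525.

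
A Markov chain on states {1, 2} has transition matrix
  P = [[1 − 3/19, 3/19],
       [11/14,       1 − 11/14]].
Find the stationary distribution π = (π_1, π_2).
π_1 = 209/251, π_2 = 42/251

Solve πP = π with π_1 + π_2 = 1. From πP = π: π_1 · (1 − 3/19) + π_2 · 11/14 = π_1 ⇒ π_2 · 11/14 = π_1 · 3/19 ⇒ π_2/π_1 = (3/19)/(11/14) = 42/209. Together with π_1 + π_2 = 1:
  π_1 = (11/14)/(3/19 + 11/14) = (11/14)/(251/266) = 209/251,
  π_2 = (3/19)/(3/19 + 11/14) = (3/19)/(251/266) = 42/251.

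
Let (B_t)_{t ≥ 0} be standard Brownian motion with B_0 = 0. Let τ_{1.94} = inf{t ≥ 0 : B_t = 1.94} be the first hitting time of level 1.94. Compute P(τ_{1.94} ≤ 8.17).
P(τ_{1.94} ≤ 8.17) = 2(1 − Φ(1.94/√8.17)) = 2(1 − Φ(0.6787)) ≈ 0.4973

By the reflection principle for standard BM, P(τ_b ≤ t) = 2 · P(B_t ≥ b). Since B_t ~ N(0, t), P(B_t ≥ 1.94) = 1 − Φ(1.94/√t) = 1 − Φ(1.94/√8.17) = 1 − Φ(0.6787) ≈ 0.24866. Doubling: P(τ_{1.94} ≤ 8.17) ≈ 2 · 0.24866 = 0.49732 ≈ 0.4973.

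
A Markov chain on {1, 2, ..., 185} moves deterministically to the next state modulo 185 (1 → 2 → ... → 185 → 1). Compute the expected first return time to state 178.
E[T_178 | X_0 = 178] = 185

The chain cycles deterministically, so starting at state 178 it returns in exactly 185 steps. Equivalently, the stationary distribution is uniform π_j = 1/185 for every state j, so by Kac's formula E[T_178] = 1/π_178 = 185.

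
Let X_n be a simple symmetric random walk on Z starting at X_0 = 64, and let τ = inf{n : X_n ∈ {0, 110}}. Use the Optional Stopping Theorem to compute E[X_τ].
E[X_τ] = 64

X_n is a martingale and τ is a bounded-mean stopping time (indeed τ is finite a.s. with bounded expectation since the walk is in a bounded region). By the OST, E[X_τ] = E[X_0] = 64. Equivalently: E[X_τ] = 110 · P(hit 110 first) + 0 · P(hit 0 first) = 110 · (64/110) = 64.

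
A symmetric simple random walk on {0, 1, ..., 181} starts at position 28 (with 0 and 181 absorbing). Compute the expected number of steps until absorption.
E[τ | X_0 = 28] = 4284

Let v_k = E[τ | X_0 = k]. Boundary: v_0 = v_181 = 0. Recurrence: v_k = 1 + (v_{k-1} + v_{k+1})/2 for 1 ≤ k ≤ 180. The particular solution to v_k − (v_{k-1} + v_{k+1})/2 = 1 is v_k = −k^2. Adding homogeneous solution A + B k and matching boundaries gives v_k = k (181 − k). Substituting k = 28: v_28 = 28 · 153 = 4284.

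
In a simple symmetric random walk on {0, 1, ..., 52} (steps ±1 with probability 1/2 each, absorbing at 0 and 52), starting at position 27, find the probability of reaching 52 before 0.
P(hit 52 before 0) = 27/52

Let u_k = P(hit 52 before 0 | start at k). Then u_0 = 0, u_52 = 1, and u_k = u_{k-1}/2 + u_{k+1}/2 for 1 ≤ k ≤ 51. This harmonic recurrence is solved by u_k = k/52, giving u_27 = 27/52.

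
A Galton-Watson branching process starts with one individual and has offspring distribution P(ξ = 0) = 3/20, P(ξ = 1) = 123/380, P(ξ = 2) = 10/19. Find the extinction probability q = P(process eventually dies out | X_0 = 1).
q = 57/200

The pgf is f(s) = 3/20 + 123/380·s + 10/19·s². The extinction probability q is the smallest fixed point of f in [0, 1]. Setting s = f(s):
  10/19·s² + (123/380 − 1)·s + 3/20 = 0
  10/19·s² − (3/20 + 10/19)·s + 3/20 = 0
which factors as (s − 1)·(10/19·s − 3/20) = 0, giving roots s = 1 and s = (3/20)/(10/19) = 57/200.
Mean offspring μ = 123/380 + 2·10/19 = 523/380 > 1 (supercritical), so q < 1. The extinction probability is the smaller root: q = (3/20)/(10/19) = 57/200.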